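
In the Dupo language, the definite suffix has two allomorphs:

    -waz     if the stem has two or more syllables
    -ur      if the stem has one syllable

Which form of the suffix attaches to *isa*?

*isa* has 2 syllables, so the suffix is -waz.

-waz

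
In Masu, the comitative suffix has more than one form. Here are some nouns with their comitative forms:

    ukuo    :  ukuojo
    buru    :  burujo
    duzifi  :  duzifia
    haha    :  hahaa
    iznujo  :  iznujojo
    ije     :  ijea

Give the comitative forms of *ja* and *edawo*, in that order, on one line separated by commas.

The suffix is conditioned by the last vowel: -jo when the last vowel of the stem is a rounded vowel (*ukuo*, *buru*, *iznujo*); -a when the last vowel of the stem is an unrounded vowel (*duzifi*, *haha*, *ije*).
*ja* — last vowel /a/ (an unrounded vowel) → -a → *jaa*.
*edawo*: last vowel = /o/, a rounded vowel → -jo → *edawojo*.

jaa, edawojo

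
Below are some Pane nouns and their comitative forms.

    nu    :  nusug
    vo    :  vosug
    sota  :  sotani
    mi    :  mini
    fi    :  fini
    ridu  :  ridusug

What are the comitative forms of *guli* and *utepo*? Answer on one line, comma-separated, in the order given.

gulini, uteposug

The suffix is conditioned by the last vowel: -sug when the last vowel of the stem is a rounded vowel (*nu*, *vo*, *ridu*); -ni when the last vowel of the stem is an unrounded vowel (*sota*, *mi*, *fi*).
*guli* — last vowel /i/ (an unrounded vowel) → -ni → *gulini*.
Since the last vowel of *utepo* is /o/ (a rounded vowel), it takes -sug, giving *uteposug*.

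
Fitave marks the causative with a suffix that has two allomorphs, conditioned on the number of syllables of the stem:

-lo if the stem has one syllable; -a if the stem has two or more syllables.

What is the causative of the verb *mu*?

*mu* has one syllable, so the suffix is -lo, giving *mulo*.

mulo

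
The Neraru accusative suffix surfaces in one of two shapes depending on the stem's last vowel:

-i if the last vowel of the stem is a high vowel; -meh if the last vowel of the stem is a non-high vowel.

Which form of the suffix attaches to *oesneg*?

-meh

Since the last vowel of *oesneg* is /e/ (a non-high vowel), it takes -meh.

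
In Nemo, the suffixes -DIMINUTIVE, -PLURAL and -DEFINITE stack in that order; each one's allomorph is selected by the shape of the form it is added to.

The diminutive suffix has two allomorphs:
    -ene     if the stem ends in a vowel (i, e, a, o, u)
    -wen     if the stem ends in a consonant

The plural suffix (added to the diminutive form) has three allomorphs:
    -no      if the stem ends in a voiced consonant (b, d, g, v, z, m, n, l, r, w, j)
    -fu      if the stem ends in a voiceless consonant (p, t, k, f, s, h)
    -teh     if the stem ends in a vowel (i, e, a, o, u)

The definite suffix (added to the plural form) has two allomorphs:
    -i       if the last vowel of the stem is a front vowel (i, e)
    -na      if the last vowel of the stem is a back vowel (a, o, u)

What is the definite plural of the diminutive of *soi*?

*soi* — final sound /i/ (a vowel) → -ene → *soiene*.
Since the final sound of the diminutive form *soiene* is /e/ (a vowel), it takes -teh, giving *soieneteh*.
The last vowel of the plural form *soieneteh* is /e/, which is a front vowel, so the definite suffix is -i, giving *soienetehi*.

soienetehi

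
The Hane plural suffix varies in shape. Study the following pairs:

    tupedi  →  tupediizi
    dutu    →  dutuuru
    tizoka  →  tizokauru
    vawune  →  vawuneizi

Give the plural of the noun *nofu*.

The pattern is front/back vowel harmony: -izi when the last vowel of the stem is a front vowel (*tupedi*, *vawune*); -uru when the last vowel of the stem is a back vowel (*dutu*, *tizoka*).
Since the last vowel of *nofu* is /u/ (a back vowel), it takes -uru, giving *nofuuru*.

nofuuru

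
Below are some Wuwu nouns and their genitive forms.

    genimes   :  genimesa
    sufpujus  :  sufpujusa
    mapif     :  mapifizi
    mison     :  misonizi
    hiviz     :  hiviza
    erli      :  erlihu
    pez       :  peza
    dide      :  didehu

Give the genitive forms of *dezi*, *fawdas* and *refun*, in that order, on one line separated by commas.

dezihu, fawdasa, refunizi

The suffix is conditioned by the final sound: -a when the stem ends in a sibilant (*genimes*, *sufpujus*, *hiviz*, *pez*); -izi when the stem ends in a non-sibilant consonant (*mapif*, *mison*); -hu when the stem ends in a vowel (*erli*, *dide*).
Since the final sound of *dezi* is /i/ (a vowel), it takes -hu, giving *dezihu*.
*fawdas* — final sound /s/ (a sibilant) → -a → *fawdasa*.
*refun* — final sound /n/ (a non-sibilant consonant) → -izi → *refunizi*.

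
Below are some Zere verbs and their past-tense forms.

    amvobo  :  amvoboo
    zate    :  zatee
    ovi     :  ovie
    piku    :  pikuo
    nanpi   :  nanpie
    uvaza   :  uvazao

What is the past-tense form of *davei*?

daveie

The pattern is front/back vowel harmony: -e when the last vowel of the stem is a front vowel (*zate*, *ovi*, *nanpi*); -o when the last vowel of the stem is a back vowel (*amvobo*, *piku*, *uvaza*).
Since the last vowel of *davei* is /i/ (a front vowel), it takes -e, giving *daveie*.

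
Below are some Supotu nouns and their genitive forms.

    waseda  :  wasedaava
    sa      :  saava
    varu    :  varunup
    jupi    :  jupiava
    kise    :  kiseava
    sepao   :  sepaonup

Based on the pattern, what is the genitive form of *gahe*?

The suffix is conditioned by the last vowel: -nup when the last vowel of the stem is a rounded vowel (*varu*, *sepao*); -ava when the last vowel of the stem is an unrounded vowel (*waseda*, *sa*, *jupi*, *kise*).
The last vowel of *gahe* is /e/, which is an unrounded vowel, so the suffix is -ava, giving *gaheava*.

gaheava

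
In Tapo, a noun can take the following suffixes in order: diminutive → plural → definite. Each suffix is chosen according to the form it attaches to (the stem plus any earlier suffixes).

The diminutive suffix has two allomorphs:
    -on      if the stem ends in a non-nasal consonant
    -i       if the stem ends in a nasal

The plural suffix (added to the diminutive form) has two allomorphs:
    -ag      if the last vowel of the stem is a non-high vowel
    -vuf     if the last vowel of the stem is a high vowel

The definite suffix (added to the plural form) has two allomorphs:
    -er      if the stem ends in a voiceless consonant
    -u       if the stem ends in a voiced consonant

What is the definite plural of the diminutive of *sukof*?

sukofonagu

*sukof* — final consonant /f/ (non-nasal) → -on → *sukofon*.
Since the last vowel of the diminutive form *sukofon* is /o/ (a non-high vowel), it takes -ag, giving *sukofonag*.
Since the final consonant of the plural form *sukofonag* is /g/ (voiced), it takes -u, giving *sukofonagu*.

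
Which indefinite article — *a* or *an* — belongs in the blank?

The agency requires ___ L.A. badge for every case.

The indefinite article is chosen by the initial *sound* of the following word, not its spelling.
The initialism *L.A.* is read letter by letter; the first letter, L, is pronounced /ɛl/, which begins with a vowel sound.
So the article is *an*: The agency requires an L.A. badge for every case.

an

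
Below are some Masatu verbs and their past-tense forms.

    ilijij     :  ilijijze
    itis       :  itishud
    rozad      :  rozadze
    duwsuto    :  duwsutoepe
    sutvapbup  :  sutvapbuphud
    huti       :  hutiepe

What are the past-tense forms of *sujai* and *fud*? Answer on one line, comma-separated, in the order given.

sujaiepe, fudze

The suffix is conditioned by the final sound: -hud when the stem ends in a voiceless consonant (*itis*, *sutvapbup*); -ze when the stem ends in a voiced consonant (*ilijij*, *rozad*); -epe when the stem ends in a vowel (*duwsuto*, *huti*).
*sujai* — final sound /i/ (a vowel) → -epe → *sujaiepe*.
Since the final sound of *fud* is /d/ (a voiced consonant), it takes -ze, giving *fudze*.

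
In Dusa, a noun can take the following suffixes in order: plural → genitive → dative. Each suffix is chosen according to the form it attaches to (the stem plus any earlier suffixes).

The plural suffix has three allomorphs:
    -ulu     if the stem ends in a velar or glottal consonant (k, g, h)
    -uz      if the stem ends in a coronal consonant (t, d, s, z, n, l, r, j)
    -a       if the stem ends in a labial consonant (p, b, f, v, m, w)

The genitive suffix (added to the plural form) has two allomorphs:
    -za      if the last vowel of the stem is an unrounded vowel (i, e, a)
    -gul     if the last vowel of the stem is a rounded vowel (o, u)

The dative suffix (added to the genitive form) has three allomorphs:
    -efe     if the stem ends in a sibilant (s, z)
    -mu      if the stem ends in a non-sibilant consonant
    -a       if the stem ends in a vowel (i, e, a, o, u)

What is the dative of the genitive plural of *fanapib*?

*fanapib* — final consonant /b/ (labial) → -a → *fanapiba*.
The last vowel of the plural form *fanapiba* is /a/, which is an unrounded vowel, so the genitive suffix is -za, giving *fanapibaza*.
The final sound of the genitive form *fanapibaza* is /a/, which is a vowel, so the dative suffix is -a, giving *fanapibazaa*.

fanapibazaa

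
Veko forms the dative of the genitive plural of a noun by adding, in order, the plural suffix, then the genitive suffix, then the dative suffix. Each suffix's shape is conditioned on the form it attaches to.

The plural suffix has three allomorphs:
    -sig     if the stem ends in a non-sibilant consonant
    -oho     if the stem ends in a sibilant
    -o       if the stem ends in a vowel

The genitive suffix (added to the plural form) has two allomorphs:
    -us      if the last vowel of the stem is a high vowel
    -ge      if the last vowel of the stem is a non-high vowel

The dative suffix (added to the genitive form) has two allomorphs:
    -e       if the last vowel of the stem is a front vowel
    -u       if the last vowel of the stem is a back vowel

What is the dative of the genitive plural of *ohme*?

The final sound of *ohme* is /e/, which is a vowel, so the plural suffix is -o, giving *ohmeo*.
The last vowel of the plural form *ohmeo* is /o/, which is a non-high vowel, so the genitive suffix is -ge, giving *ohmeoge*.
The last vowel of the genitive form *ohmeoge* is /e/, which is a front vowel, so the dative suffix is -e, giving *ohmeogee*.

ohmeogee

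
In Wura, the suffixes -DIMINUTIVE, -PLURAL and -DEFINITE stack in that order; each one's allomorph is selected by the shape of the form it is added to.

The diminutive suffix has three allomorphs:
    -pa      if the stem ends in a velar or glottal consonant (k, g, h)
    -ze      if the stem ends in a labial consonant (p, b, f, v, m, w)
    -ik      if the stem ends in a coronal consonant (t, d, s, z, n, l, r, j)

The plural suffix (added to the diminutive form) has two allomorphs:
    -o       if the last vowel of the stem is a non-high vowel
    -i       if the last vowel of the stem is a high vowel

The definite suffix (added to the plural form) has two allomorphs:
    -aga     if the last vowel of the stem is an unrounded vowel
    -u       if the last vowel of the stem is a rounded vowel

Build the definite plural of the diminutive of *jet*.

jetikiaga

*jet*: final consonant = /t/, coronal → -ik → *jetik*.
Since the last vowel of the diminutive form *jetik* is /i/ (a high vowel), it takes -i, giving *jetiki*.
The last vowel of the plural form *jetiki* is /i/, which is an unrounded vowel, so the definite suffix is -aga, giving *jetikiaga*.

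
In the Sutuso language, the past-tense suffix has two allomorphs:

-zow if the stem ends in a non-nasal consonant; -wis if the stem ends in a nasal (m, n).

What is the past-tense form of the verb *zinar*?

*zinar* — final consonant /r/ (non-nasal) → -zow → *zinarzow*.

zinarzow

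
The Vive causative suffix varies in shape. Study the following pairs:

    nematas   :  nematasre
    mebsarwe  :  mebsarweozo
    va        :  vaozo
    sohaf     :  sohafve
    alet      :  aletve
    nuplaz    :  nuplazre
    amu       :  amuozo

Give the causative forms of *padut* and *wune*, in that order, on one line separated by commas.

Looking at the final sound of each stem: -re when the stem ends in a sibilant (*nematas*, *nuplaz*); -ve when the stem ends in a non-sibilant consonant (*sohaf*, *alet*); -ozo when the stem ends in a vowel (*mebsarwe*, *va*, *amu*).
*padut* — final sound /t/ (a non-sibilant consonant) → -ve → *padutve*.
Since the final sound of *wune* is /e/ (a vowel), it takes -ozo, giving *wuneozo*.

padutve, wuneozo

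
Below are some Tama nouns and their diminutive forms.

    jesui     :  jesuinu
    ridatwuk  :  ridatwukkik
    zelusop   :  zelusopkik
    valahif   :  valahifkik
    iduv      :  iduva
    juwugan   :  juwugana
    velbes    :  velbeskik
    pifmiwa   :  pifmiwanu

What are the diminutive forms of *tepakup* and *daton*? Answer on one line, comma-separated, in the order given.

tepakupkik, datona

The alternation tracks the final sound of the stem — -kik when the stem ends in a voiceless consonant (*ridatwuk*, *zelusop*, *valahif*, *velbes*); -a when the stem ends in a voiced consonant (*iduv*, *juwugan*); -nu when the stem ends in a vowel (*jesui*, *pifmiwa*).
The final sound of *tepakup* is /p/, which is a voiceless consonant, so the suffix is -kik, giving *tepakupkik*.
The final sound of *daton* is /n/, which is a voiced consonant, so the suffix is -a, giving *datona*.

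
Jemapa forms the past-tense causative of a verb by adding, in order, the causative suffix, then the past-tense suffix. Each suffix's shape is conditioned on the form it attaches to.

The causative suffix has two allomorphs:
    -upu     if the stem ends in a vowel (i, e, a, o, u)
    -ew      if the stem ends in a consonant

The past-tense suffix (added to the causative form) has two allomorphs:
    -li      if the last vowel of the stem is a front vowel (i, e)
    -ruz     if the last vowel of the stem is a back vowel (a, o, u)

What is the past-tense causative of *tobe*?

Since the final sound of *tobe* is /e/ (a vowel), it takes -upu, giving *tobeupu*.
Since the last vowel of the causative form *tobeupu* is /u/ (a back vowel), it takes -ruz, giving *tobeupuruz*.

tobeupuruz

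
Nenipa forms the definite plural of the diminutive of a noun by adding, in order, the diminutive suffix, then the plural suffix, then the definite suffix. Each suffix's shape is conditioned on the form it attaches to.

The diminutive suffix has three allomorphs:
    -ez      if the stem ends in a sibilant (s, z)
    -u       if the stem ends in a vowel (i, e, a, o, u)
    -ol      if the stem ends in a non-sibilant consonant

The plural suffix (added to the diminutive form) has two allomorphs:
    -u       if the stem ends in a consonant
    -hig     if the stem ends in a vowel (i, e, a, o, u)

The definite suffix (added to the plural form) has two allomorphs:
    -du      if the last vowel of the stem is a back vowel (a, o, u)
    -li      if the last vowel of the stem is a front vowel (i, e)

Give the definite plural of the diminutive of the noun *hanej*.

*hanej* — final sound /j/ (a non-sibilant consonant) → -ol → *hanejol*.
Since the final sound of the diminutive form *hanejol* is /l/ (a consonant), it takes -u, giving *hanejolu*.
Since the last vowel of the plural form *hanejolu* is /u/ (a back vowel), it takes -du, giving *hanejoludu*.

hanejoludu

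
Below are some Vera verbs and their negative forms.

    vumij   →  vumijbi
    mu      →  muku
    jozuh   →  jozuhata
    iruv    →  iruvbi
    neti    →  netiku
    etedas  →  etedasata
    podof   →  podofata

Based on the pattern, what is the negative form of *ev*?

evbi

The pattern is voicing of the final sound: -ata when the stem ends in a voiceless consonant (*jozuh*, *etedas*, *podof*); -bi when the stem ends in a voiced consonant (*vumij*, *iruv*); -ku when the stem ends in a vowel (*mu*, *neti*).
The final sound of *ev* is /v/, which is a voiced consonant, so the suffix is -bi, giving *evbi*.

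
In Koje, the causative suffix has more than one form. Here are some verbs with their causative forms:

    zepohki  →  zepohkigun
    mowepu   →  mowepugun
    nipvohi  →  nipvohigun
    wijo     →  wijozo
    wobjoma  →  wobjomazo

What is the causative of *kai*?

The suffix is conditioned by the last vowel: -gun when the last vowel of the stem is a high vowel (*zepohki*, *mowepu*, *nipvohi*); -zo when the last vowel of the stem is a non-high vowel (*wijo*, *wobjoma*).
*kai*: last vowel = /i/, a high vowel → -gun → *kaigun*.

kaigun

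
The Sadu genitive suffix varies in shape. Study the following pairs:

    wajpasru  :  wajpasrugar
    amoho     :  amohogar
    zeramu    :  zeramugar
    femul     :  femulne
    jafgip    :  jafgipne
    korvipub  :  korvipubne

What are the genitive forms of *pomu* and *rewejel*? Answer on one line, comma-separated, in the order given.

The pattern is consonant vs. vowel: -ne when the stem ends in a consonant (*femul*, *jafgip*, *korvipub*); -gar when the stem ends in a vowel (*wajpasru*, *amoho*, *zeramu*).
Since the final sound of *pomu* is /u/ (a vowel), it takes -gar, giving *pomugar*.
*rewejel* — final sound /l/ (a consonant) → -ne → *rewejelne*.

pomugar, rewejelne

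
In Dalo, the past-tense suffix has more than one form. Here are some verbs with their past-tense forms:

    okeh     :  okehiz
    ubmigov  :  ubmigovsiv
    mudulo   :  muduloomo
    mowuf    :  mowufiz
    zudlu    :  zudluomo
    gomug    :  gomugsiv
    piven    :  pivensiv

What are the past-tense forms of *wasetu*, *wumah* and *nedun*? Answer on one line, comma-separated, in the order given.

wasetuomo, wumahiz, nedunsiv

Looking at the final sound of each stem: -iz when the stem ends in a voiceless consonant (*okeh*, *mowuf*); -siv when the stem ends in a voiced consonant (*ubmigov*, *gomug*, *piven*); -omo when the stem ends in a vowel (*mudulo*, *zudlu*).
Since the final sound of *wasetu* is /u/ (a vowel), it takes -omo, giving *wasetuomo*.
*wumah* — final sound /h/ (a voiceless consonant) → -iz → *wumahiz*.
Since the final sound of *nedun* is /n/ (a voiced consonant), it takes -siv, giving *nedunsiv*.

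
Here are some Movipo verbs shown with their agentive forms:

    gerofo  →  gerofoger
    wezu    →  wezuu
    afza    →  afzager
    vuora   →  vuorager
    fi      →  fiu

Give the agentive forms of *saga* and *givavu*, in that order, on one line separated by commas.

sagager, givavuu

The alternation tracks the last vowel of the stem — -u when the last vowel of the stem is a high vowel (*wezu*, *fi*); -ger when the last vowel of the stem is a non-high vowel (*gerofo*, *afza*, *vuora*).
*saga* — last vowel /a/ (a non-high vowel) → -ger → *sagager*.
Since the last vowel of *givavu* is /u/ (a high vowel), it takes -u, giving *givavuu*.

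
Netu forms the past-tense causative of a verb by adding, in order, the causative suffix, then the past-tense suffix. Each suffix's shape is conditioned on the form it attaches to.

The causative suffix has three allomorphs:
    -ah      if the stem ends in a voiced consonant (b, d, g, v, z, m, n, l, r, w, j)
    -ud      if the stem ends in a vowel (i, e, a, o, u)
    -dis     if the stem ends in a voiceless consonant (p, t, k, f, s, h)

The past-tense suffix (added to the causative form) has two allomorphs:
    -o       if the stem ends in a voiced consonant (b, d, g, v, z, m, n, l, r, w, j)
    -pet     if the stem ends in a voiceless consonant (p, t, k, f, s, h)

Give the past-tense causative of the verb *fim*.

fimahpet

*fim*: final sound = /m/, a voiced consonant → -ah → *fimah*.
The final consonant of the causative form *fimah* is /h/, which is voiceless, so the past-tense suffix is -pet, giving *fimahpet*.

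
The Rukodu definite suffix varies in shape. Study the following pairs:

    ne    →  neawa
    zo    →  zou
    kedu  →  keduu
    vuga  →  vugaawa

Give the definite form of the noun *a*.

The pattern is rounding harmony: -u when the last vowel of the stem is a rounded vowel (*zo*, *kedu*); -awa when the last vowel of the stem is an unrounded vowel (*ne*, *vuga*).
*a*: last vowel = /a/, an unrounded vowel → -awa → *aawa*.

aawa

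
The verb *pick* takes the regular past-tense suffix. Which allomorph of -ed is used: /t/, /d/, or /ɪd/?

The stem *pick* ends in a voiceless consonant other than /t/.
The -ed suffix is realized as /ɪd/ after /t, d/; as /t/ after other voiceless consonants; and as /d/ after other voiced sounds.
So -ed on *pick* is pronounced /t/.

/t/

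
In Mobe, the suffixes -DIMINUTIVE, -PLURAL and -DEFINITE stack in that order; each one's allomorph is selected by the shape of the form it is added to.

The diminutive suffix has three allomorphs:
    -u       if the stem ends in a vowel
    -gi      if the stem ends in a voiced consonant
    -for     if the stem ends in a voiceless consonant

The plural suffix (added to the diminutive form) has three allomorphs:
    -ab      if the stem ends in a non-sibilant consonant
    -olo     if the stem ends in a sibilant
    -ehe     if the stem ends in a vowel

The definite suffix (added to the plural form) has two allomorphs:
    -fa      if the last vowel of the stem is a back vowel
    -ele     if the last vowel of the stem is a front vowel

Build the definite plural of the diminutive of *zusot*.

zusotforabfa

The final sound of *zusot* is /t/, which is a voiceless consonant, so the diminutive suffix is -for, giving *zusotfor*.
Since the final sound of the diminutive form *zusotfor* is /r/ (a non-sibilant consonant), it takes -ab, giving *zusotforab*.
The plural form *zusotforab*: last vowel = /a/, a back vowel → -fa → *zusotforabfa*.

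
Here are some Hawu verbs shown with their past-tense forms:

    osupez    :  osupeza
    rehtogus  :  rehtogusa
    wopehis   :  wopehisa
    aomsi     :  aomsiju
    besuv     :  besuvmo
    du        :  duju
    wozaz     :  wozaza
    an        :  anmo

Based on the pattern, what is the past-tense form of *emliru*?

The alternation tracks the final sound of the stem — -a when the stem ends in a sibilant (*osupez*, *rehtogus*, *wopehis*, *wozaz*); -mo when the stem ends in a non-sibilant consonant (*besuv*, *an*); -ju when the stem ends in a vowel (*aomsi*, *du*).
Since the final sound of *emliru* is /u/ (a vowel), it takes -ju, giving *emliruju*.

emliruju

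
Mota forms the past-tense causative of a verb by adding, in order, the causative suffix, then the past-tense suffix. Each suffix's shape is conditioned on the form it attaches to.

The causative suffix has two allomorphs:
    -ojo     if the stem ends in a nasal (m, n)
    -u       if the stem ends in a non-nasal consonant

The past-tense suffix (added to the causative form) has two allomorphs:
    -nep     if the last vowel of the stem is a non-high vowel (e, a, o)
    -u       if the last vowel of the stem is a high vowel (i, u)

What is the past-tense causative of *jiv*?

jivuu

Since the final consonant of *jiv* is /v/ (non-nasal), it takes -u, giving *jivu*.
The causative form *jivu*: last vowel = /u/, a high vowel → -u → *jivuu*.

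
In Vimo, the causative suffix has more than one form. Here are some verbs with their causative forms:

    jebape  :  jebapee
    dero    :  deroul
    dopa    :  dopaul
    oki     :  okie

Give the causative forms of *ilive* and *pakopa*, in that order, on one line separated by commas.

ilivee, pakopaul

The pattern is front/back vowel harmony: -e when the last vowel of the stem is a front vowel (*jebape*, *oki*); -ul when the last vowel of the stem is a back vowel (*dero*, *dopa*).
*ilive*: last vowel = /e/, a front vowel → -e → *ilivee*.
*pakopa* — last vowel /a/ (a back vowel) → -ul → *pakopaul*.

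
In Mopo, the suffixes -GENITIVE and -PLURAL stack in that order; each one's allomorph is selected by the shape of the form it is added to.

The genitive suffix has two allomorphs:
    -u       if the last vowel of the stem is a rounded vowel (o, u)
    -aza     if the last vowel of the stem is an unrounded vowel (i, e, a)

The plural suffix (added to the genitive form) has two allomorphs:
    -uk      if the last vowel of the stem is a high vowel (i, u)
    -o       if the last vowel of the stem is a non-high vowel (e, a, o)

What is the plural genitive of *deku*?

The last vowel of *deku* is /u/, which is a rounded vowel, so the genitive suffix is -u, giving *dekuu*.
The genitive form *dekuu* — last vowel /u/ (a high vowel) → -uk → *dekuuuk*.

dekuuuk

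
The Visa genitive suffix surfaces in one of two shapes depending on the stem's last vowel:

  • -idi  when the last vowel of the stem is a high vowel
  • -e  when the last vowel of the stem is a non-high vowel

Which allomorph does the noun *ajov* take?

The last vowel of *ajov* is /o/, which is a non-high vowel, so the suffix is -e.

-e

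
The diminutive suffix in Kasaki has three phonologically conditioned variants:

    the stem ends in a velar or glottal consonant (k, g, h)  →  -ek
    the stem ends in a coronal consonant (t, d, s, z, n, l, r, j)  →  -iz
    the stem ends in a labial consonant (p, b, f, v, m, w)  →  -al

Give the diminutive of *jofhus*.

Since the final consonant of *jofhus* is /s/ (coronal), it takes -iz, giving *jofhusiz*.

jofhusiz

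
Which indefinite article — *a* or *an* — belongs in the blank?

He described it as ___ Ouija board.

The indefinite article is chosen by the initial *sound* of the following word, not its spelling.
*Ouija* begins with the sound /wiː/ (pronounced /ˈwiːdʒə/) — a consonant sound.
So the article is *a*: He described it as a Ouija board.

a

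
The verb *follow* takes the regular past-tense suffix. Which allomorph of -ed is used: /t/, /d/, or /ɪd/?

/d/

The stem *follow* ends in a voiced sound other than /d/.
The -ed suffix is realized as /ɪd/ after /t, d/; as /t/ after other voiceless consonants; and as /d/ after other voiced sounds.
So -ed on *follow* is pronounced /d/.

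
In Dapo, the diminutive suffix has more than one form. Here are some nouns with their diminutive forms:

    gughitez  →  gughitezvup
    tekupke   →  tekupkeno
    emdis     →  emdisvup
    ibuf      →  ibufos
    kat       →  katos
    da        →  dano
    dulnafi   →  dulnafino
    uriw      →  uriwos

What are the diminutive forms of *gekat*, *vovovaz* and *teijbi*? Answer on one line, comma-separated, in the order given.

The alternation tracks the final sound of the stem — -vup when the stem ends in a sibilant (*gughitez*, *emdis*); -os when the stem ends in a non-sibilant consonant (*ibuf*, *kat*, *uriw*); -no when the stem ends in a vowel (*tekupke*, *da*, *dulnafi*).
*gekat*: final sound = /t/, a non-sibilant consonant → -os → *gekatos*.
*vovovaz*: final sound = /z/, a sibilant → -vup → *vovovazvup*.
*teijbi*: final sound = /i/, a vowel → -no → *teijbino*.

gekatos, vovovazvup, teijbino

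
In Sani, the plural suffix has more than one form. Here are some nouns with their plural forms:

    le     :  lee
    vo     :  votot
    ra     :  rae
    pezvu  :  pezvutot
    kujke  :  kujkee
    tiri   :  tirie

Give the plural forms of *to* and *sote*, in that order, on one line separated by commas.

The pattern is rounding harmony: -tot when the last vowel of the stem is a rounded vowel (*vo*, *pezvu*); -e when the last vowel of the stem is an unrounded vowel (*le*, *ra*, *kujke*, *tiri*).
Since the last vowel of *to* is /o/ (a rounded vowel), it takes -tot, giving *totot*.
Since the last vowel of *sote* is /e/ (an unrounded vowel), it takes -e, giving *sotee*.

totot, sotee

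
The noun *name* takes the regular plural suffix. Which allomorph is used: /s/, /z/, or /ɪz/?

The stem *name* ends in a voiced non-sibilant sound.
The plural suffix surfaces as /ɪz/ after sibilants, /s/ after other voiceless consonants, and /z/ after other voiced sounds.
So the plural -s on *name* is pronounced /z/.

/z/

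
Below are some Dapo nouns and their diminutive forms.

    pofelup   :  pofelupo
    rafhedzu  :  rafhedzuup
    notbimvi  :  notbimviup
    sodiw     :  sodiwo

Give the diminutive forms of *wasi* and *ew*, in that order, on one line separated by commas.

wasiup, ewo

The suffix is conditioned by the final sound: -o when the stem ends in a consonant (*pofelup*, *sodiw*); -up when the stem ends in a vowel (*rafhedzu*, *notbimvi*).
The final sound of *wasi* is /i/, which is a vowel, so the suffix is -up, giving *wasiup*.
*ew* — final sound /w/ (a consonant) → -o → *ewo*.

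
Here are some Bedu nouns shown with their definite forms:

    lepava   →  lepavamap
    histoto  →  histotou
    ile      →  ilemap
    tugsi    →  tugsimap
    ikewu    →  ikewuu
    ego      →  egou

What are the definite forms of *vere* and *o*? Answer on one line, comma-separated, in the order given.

The alternation tracks the last vowel of the stem — -u when the last vowel of the stem is a rounded vowel (*histoto*, *ikewu*, *ego*); -map when the last vowel of the stem is an unrounded vowel (*lepava*, *ile*, *tugsi*).
The last vowel of *vere* is /e/, which is an unrounded vowel, so the suffix is -map, giving *veremap*.
The last vowel of *o* is /o/, which is a rounded vowel, so the suffix is -u, giving *ou*.

veremap, ou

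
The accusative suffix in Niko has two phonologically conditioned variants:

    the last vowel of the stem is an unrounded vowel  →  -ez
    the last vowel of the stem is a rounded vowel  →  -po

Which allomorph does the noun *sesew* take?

The last vowel of *sesew* is /e/, which is an unrounded vowel, so the suffix is -ez.

-ez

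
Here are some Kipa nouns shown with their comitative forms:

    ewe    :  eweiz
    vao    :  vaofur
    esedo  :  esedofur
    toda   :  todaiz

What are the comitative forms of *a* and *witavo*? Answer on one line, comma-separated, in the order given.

aiz, witavofur

Looking at the last vowel of each stem: -fur when the last vowel of the stem is a rounded vowel (*vao*, *esedo*); -iz when the last vowel of the stem is an unrounded vowel (*ewe*, *toda*).
*a* — last vowel /a/ (an unrounded vowel) → -iz → *aiz*.
*witavo*: last vowel = /o/, a rounded vowel → -fur → *witavofur*.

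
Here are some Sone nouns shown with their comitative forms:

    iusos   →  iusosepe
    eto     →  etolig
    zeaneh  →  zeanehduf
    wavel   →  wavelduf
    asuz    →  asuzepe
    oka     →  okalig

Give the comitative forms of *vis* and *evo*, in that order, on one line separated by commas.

The alternation tracks the final sound of the stem — -epe when the stem ends in a sibilant (*iusos*, *asuz*); -duf when the stem ends in a non-sibilant consonant (*zeaneh*, *wavel*); -lig when the stem ends in a vowel (*eto*, *oka*).
*vis* — final sound /s/ (a sibilant) → -epe → *visepe*.
*evo* — final sound /o/ (a vowel) → -lig → *evolig*.

visepe, evolig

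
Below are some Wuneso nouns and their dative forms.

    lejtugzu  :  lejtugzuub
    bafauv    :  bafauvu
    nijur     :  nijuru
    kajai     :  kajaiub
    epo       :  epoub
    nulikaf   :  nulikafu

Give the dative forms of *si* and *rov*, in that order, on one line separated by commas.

Looking at the final sound of each stem: -u when the stem ends in a consonant (*bafauv*, *nijur*, *nulikaf*); -ub when the stem ends in a vowel (*lejtugzu*, *kajai*, *epo*).
The final sound of *si* is /i/, which is a vowel, so the suffix is -ub, giving *siub*.
*rov*: final sound = /v/, a consonant → -u → *rovu*.

siub, rovu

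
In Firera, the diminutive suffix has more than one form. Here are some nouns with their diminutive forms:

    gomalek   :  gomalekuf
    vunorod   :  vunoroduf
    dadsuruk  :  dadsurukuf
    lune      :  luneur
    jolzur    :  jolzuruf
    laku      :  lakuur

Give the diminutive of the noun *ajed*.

ajeduf

The suffix is conditioned by the final sound: -uf when the stem ends in a consonant (*gomalek*, *vunorod*, *dadsuruk*, *jolzur*); -ur when the stem ends in a vowel (*lune*, *laku*).
*ajed* — final sound /d/ (a consonant) → -uf → *ajeduf*.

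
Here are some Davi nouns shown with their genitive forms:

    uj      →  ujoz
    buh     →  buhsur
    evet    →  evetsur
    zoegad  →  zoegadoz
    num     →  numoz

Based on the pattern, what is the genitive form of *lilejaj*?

The alternation tracks the final consonant of the stem — -sur when the stem ends in a voiceless consonant (*buh*, *evet*); -oz when the stem ends in a voiced consonant (*uj*, *zoegad*, *num*).
*lilejaj* — final consonant /j/ (voiced) → -oz → *lilejajoz*.

lilejajoz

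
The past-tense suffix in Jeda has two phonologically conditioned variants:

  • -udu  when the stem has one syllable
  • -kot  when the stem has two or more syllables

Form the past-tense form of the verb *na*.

naudu

With one syllable, *na* takes -udu → *naudu*.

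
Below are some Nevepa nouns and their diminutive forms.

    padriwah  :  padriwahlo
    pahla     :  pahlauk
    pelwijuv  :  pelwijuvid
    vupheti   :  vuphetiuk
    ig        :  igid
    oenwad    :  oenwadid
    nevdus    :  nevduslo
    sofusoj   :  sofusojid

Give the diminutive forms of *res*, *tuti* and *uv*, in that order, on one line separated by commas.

reslo, tutiuk, uvid

Looking at the final sound of each stem: -lo when the stem ends in a voiceless consonant (*padriwah*, *nevdus*); -id when the stem ends in a voiced consonant (*pelwijuv*, *ig*, *oenwad*, *sofusoj*); -uk when the stem ends in a vowel (*pahla*, *vupheti*).
*res*: final sound = /s/, a voiceless consonant → -lo → *reslo*.
The final sound of *tuti* is /i/, which is a vowel, so the suffix is -uk, giving *tutiuk*.
The final sound of *uv* is /v/, which is a voiced consonant, so the suffix is -id, giving *uvid*.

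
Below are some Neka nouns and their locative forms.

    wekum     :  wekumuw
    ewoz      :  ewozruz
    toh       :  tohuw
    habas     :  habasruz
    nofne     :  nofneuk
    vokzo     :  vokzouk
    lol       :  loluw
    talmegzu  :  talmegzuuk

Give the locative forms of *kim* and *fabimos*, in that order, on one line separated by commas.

The suffix is conditioned by the final sound: -ruz when the stem ends in a sibilant (*ewoz*, *habas*); -uw when the stem ends in a non-sibilant consonant (*wekum*, *toh*, *lol*); -uk when the stem ends in a vowel (*nofne*, *vokzo*, *talmegzu*).
*kim*: final sound = /m/, a non-sibilant consonant → -uw → *kimuw*.
The final sound of *fabimos* is /s/, which is a sibilant, so the suffix is -ruz, giving *fabimosruz*.

kimuw, fabimosruz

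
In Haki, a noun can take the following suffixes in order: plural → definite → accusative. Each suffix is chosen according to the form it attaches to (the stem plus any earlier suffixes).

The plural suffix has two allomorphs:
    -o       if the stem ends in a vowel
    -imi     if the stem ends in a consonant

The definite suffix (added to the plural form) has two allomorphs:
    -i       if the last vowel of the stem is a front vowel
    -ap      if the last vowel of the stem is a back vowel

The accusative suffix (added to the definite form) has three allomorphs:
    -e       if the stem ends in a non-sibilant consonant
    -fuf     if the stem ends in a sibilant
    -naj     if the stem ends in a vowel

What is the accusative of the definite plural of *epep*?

The final sound of *epep* is /p/, which is a consonant, so the plural suffix is -imi, giving *epepimi*.
The plural form *epepimi*: last vowel = /i/, a front vowel → -i → *epepimii*.
The final sound of the definite form *epepimii* is /i/, which is a vowel, so the accusative suffix is -naj, giving *epepimiinaj*.

epepimiinaj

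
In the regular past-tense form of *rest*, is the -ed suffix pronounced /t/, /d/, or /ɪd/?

The stem *rest* ends in /t/ or /d/.
The -ed suffix is realized as /ɪd/ after /t, d/; as /t/ after other voiceless consonants; and as /d/ after other voiced sounds.
So -ed on *rest* is pronounced /ɪd/.

/ɪd/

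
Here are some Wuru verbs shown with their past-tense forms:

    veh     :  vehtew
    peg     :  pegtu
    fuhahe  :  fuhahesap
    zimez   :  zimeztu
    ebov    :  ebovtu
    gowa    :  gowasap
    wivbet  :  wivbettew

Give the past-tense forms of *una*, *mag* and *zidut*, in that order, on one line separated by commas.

unasap, magtu, ziduttew

The alternation tracks the final sound of the stem — -tew when the stem ends in a voiceless consonant (*veh*, *wivbet*); -tu when the stem ends in a voiced consonant (*peg*, *zimez*, *ebov*); -sap when the stem ends in a vowel (*fuhahe*, *gowa*).
*una*: final sound = /a/, a vowel → -sap → *unasap*.
*mag* — final sound /g/ (a voiced consonant) → -tu → *magtu*.
*zidut*: final sound = /t/, a voiceless consonant → -tew → *ziduttew*.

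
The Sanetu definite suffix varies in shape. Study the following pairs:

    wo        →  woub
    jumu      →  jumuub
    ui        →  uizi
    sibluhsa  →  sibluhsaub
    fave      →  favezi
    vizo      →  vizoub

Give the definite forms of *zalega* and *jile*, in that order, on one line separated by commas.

The alternation tracks the last vowel of the stem — -zi when the last vowel of the stem is a front vowel (*ui*, *fave*); -ub when the last vowel of the stem is a back vowel (*wo*, *jumu*, *sibluhsa*, *vizo*).
*zalega*: last vowel = /a/, a back vowel → -ub → *zalegaub*.
*jile* — last vowel /e/ (a front vowel) → -zi → *jilezi*.

zalegaub, jilezi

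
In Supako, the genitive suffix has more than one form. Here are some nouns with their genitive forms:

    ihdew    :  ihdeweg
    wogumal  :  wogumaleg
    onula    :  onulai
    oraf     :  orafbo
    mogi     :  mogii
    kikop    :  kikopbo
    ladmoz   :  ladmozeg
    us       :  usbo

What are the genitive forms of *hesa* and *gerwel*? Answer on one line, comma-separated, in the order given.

The pattern is voicing of the final sound: -bo when the stem ends in a voiceless consonant (*oraf*, *kikop*, *us*); -eg when the stem ends in a voiced consonant (*ihdew*, *wogumal*, *ladmoz*); -i when the stem ends in a vowel (*onula*, *mogi*).
The final sound of *hesa* is /a/, which is a vowel, so the suffix is -i, giving *hesai*.
Since the final sound of *gerwel* is /l/ (a voiced consonant), it takes -eg, giving *gerweleg*.

hesai, gerweleg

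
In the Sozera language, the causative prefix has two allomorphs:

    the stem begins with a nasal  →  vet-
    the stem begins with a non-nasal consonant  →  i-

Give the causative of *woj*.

Since the first consonant of *woj* is /w/ (non-nasal), it takes i-, giving *iwoj*.

iwoj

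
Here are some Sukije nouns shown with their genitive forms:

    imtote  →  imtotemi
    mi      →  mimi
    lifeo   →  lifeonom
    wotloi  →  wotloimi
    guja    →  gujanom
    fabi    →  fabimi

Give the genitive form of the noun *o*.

onom

The pattern is front/back vowel harmony: -mi when the last vowel of the stem is a front vowel (*imtote*, *mi*, *wotloi*, *fabi*); -nom when the last vowel of the stem is a back vowel (*lifeo*, *guja*).
*o*: last vowel = /o/, a back vowel → -nom → *onom*.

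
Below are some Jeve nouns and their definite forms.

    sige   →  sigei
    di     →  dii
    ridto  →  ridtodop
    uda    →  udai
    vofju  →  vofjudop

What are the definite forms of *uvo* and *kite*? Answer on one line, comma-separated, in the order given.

uvodop, kitei

The alternation tracks the last vowel of the stem — -dop when the last vowel of the stem is a rounded vowel (*ridto*, *vofju*); -i when the last vowel of the stem is an unrounded vowel (*sige*, *di*, *uda*).
The last vowel of *uvo* is /o/, which is a rounded vowel, so the suffix is -dop, giving *uvodop*.
*kite* — last vowel /e/ (an unrounded vowel) → -i → *kitei*.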